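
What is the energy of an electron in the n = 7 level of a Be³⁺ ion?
-4.443 eV

For hydrogen-like ions, the energy levels scale with Z²:
E_n = -13.6057 Z² / n² eV

For Be³⁺ (Z = 4) at n = 7:
E_7 = -13.6057 × 4² / 7²
E_7 = -13.6057 × 16 / 49
E_7 = -217.6912 / 49
E_7 = -4.443 eV

The energy is 16 times more negative than hydrogen at the same n due to the stronger nuclear charge.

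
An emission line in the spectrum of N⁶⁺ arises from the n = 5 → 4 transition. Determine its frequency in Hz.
3.6271e+15 Hz

First, find the transition energy:
E_5 = -13.6057 × 7² / 5² = -26.6671720 eV
E_4 = -13.6057 × 7² / 4² = -41.6674563 eV
|ΔE| = |E_4 - E_5| = 15.0002843 eV

Convert to Joules: E = 15.0002843 eV × (1.602177 × 10⁻¹⁹ J/eV) = 2.403311e-18 J

Using E = hf:
f = E/h = 2.403311e-18 J / (6.62607 × 10⁻³⁴ J·s)
f = 3.6271e+15 Hz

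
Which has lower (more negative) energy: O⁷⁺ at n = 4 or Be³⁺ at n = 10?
O⁷⁺ at n = 4 (E = -54.4228 eV)

Using E_n = -13.6057 Z² / n² eV:

O⁷⁺ (Z = 8) at n = 4:
E = -13.6057 × 8² / 4² = -13.6057 × 64 / 16 = -54.4228000 eV

Be³⁺ (Z = 4) at n = 10:
E = -13.6057 × 4² / 10² = -13.6057 × 16 / 100 = -2.1769120 eV

Since -54.4228000 eV < -2.1769120 eV,
O⁷⁺ at n = 4 is more tightly bound (requires more energy to ionize).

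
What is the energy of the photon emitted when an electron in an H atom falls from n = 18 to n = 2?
3.359 eV

The energy levels are E_n = -13.6057 eV / n².

Energy at n = 18: E_18 = -13.6057 / 18² = -0.041993 eV
Energy at n = 2: E_2 = -13.6057 / 2² = -3.401425 eV

For emission (electron falling to lower state), the photon energy is:
E_photon = E_18 - E_2 = |-0.041993 - (-3.401425)|
E_photon = 3.359 eV

This energy is carried away by the emitted photon.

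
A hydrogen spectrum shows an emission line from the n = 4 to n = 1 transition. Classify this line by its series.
Lyman series

The spectral series in hydrogen are named based on the final (lower) energy level:
- Lyman series: n_final = 1 (ultraviolet)
- Balmer series: n_final = 2 (visible/near-UV)
- Paschen series: n_final = 3 (infrared)
- Brackett series: n_final = 4 (infrared)
- Pfund series: n_final = 5 (far infrared)

Since this transition ends at n = 1, it belongs to the Lyman series.

For reference, this 4 → 1 line has photon energy
ΔE = 13.6057 eV × (1/1² - 1/4²) = 12.7553438 eV,
corresponding to wavelength λ = hc/ΔE = 1239.84 eV·nm / 12.7553438 eV = 97.20161 nm in the ultraviolet region.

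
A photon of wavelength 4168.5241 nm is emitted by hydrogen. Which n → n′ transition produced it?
n = 13 → n = 6

First, find the photon energy from the wavelength (hc = 1239.84 eV·nm):
E = hc/λ = 1239.84 eV·nm / 4168.5241 nm = 0.29742901 eV

The energy levels of hydrogen satisfy E_n = -13.6057 / n² eV, so an emission n_i → n_f releases
ΔE = 13.6057 × (1/n_f² − 1/n_i²) eV.

Setting ΔE equal to the photon energy:
1/n_f² − 1/n_i² = 0.29742901 / 13.6057 = 0.021860618

Since 1/n_i² must be positive, we need 1/n_f² > 0.021860618, i.e. n_f ≤ 6. For each allowed n_f, solve n_i = (1/n_f² − 0.021860618)^(−1/2) and check whether it is a whole number:
  n_f = 1: 1/n_i² = 1.000000000 − 0.021860618 = 0.978139382 → n_i = 1.011  (not an integer) ✗
  n_f = 2: 1/n_i² = 0.250000000 − 0.021860618 = 0.228139382 → n_i = 2.094  (not an integer) ✗
  n_f = 3: 1/n_i² = 0.111111111 − 0.021860618 = 0.089250493 → n_i = 3.347  (not an integer) ✗
  n_f = 4: 1/n_i² = 0.062500000 − 0.021860618 = 0.040639382 → n_i = 4.961  (not an integer) ✗
  n_f = 5: 1/n_i² = 0.040000000 − 0.021860618 = 0.018139382 → n_i = 7.425  (not an integer) ✗
  n_f = 6: 1/n_i² = 0.027777778 − 0.021860618 = 0.005917160 → n_i = 13.000  → integer, n_i = 13 ✓

Only n_f = 6 gives an integer upper level, n_i = 13.

The transition is from n = 13 to n = 6 (emission).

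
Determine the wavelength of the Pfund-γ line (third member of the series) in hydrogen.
3738.52362 nm

The lines of a series are numbered from the longest wavelength (smallest ΔE) outward; the third line is the transition from n = n_f + 3 to n_f.
The Pfund series has all transitions ending at n_f = 5.

For H, the third line (γ-line) is the jump from n = 8 to n = 5:
E_8 = -13.6057 / 8² = -0.21258906250 eV
E_5 = -13.6057 / 5² = -0.54422800000 eV
ΔE = E_8 - E_5 = 0.33163893750 eV

λ = hc/E = 1239.84 eV·nm / 0.33163893750 eV
λ = 3738.52362 nm

This is the γ-line of the Pfund series in H.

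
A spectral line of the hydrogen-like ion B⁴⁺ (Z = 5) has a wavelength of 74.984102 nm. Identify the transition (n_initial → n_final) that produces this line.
n = 4 → n = 3

First, find the photon energy from the wavelength (hc = 1239.84 eV·nm):
E = hc/λ = 1239.84 eV·nm / 74.984102 nm = 16.534705 eV

The energy levels of B⁴⁺ satisfy E_n = -13.6057 × 5² / n² eV, so an emission n_i → n_f releases
ΔE = 13.6057 × 5² × (1/n_f² − 1/n_i²) eV.

Setting ΔE equal to the photon energy:
1/n_f² − 1/n_i² = 16.534705 / (13.6057 × 5²) = 0.048611112

Since 1/n_i² must be positive, we need 1/n_f² > 0.048611112, i.e. n_f ≤ 4. For each allowed n_f, solve n_i = (1/n_f² − 0.048611112)^(−1/2) and check whether it is a whole number:
  n_f = 1: 1/n_i² = 1.000000000 − 0.048611112 = 0.951388888 → n_i = 1.025  (not an integer) ✗
  n_f = 2: 1/n_i² = 0.250000000 − 0.048611112 = 0.201388888 → n_i = 2.228  (not an integer) ✗
  n_f = 3: 1/n_i² = 0.111111111 − 0.048611112 = 0.062499999 → n_i = 4.000  → integer, n_i = 4 ✓
  n_f = 4: 1/n_i² = 0.062500000 − 0.048611112 = 0.013888888 → n_i = 8.485  (not an integer) ✗

Only n_f = 3 gives an integer upper level, n_i = 4.

The transition is from n = 4 to n = 3 (emission).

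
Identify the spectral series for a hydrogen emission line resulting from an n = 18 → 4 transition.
Brackett series

The spectral series in hydrogen are named based on the final (lower) energy level:
- Lyman series: n_final = 1 (ultraviolet)
- Balmer series: n_final = 2 (visible/near-UV)
- Paschen series: n_final = 3 (infrared)
- Brackett series: n_final = 4 (infrared)
- Pfund series: n_final = 5 (far infrared)

Since this transition ends at n = 4, it belongs to the Brackett series.

For reference, this 18 → 4 line has photon energy
ΔE = 13.6057 eV × (1/4² - 1/18²) = 0.8083633488 eV,
corresponding to wavelength λ = hc/ΔE = 1239.84 eV·nm / 0.8083633488 eV = 1533.7657 nm in the infrared region.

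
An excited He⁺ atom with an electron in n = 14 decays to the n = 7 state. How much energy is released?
0.83 eV

The energy levels are E_n = -13.6057 Z² eV / n².

Energy at n = 14: E_14 = -13.6057 × 2² / 14² = -0.27767 eV
Energy at n = 7: E_7 = -13.6057 × 2² / 7² = -1.11067 eV

For emission (electron falling to lower state), the photon energy is:
E_photon = E_14 - E_7 = |-0.27767 - (-1.11067)|
E_photon = 0.83 eV

This energy is carried away by the emitted photon.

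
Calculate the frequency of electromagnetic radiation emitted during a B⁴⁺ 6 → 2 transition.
1.8277e+16 Hz

First, find the transition energy:
E_6 = -13.6057 × 5² / 6² = -9.4484028 eV
E_2 = -13.6057 × 5² / 2² = -85.0356250 eV
|ΔE| = |E_2 - E_6| = 75.5872222 eV

Convert to Joules: E = 75.5872222 eV × (1.602177 × 10⁻¹⁹ J/eV) = 1.211041e-17 J

Using E = hf:
f = E/h = 1.211041e-17 J / (6.62607 × 10⁻³⁴ J·s)
f = 1.8277e+16 Hz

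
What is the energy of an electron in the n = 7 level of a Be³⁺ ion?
-4.44268 eV

For hydrogen-like ions, the energy levels scale with Z²:
E_n = -13.6057 Z² / n² eV

For Be³⁺ (Z = 4) at n = 7:
E_7 = -13.6057 × 4² / 7²
E_7 = -13.6057 × 16 / 49
E_7 = -217.6912 / 49
E_7 = -4.44268 eV

The energy is 16 times more negative than hydrogen at the same n due to the stronger nuclear charge.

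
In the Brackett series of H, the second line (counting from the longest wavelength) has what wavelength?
2624.44358 nm

The lines of a series are numbered from the longest wavelength (smallest ΔE) outward; the second line is the transition from n = n_f + 2 to n_f.
The Brackett series has all transitions ending at n_f = 4.

For H, the second line (β-line) is the jump from n = 6 to n = 4:
E_6 = -13.6057 / 6² = -0.37793611111 eV
E_4 = -13.6057 / 4² = -0.85035625000 eV
ΔE = E_6 - E_4 = 0.47242013889 eV

λ = hc/E = 1239.84 eV·nm / 0.47242013889 eV
λ = 2624.44358 nm

This is the β-line of the Brackett series in H.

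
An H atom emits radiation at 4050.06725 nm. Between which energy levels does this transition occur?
n = 5 → n = 4

First, find the photon energy from the wavelength (hc = 1239.84 eV·nm):
E = hc/λ = 1239.84 eV·nm / 4050.06725 nm = 0.30612825 eV

The energy levels of hydrogen satisfy E_n = -13.6057 / n² eV, so an emission n_i → n_f releases
ΔE = 13.6057 × (1/n_f² − 1/n_i²) eV.

Setting ΔE equal to the photon energy:
1/n_f² − 1/n_i² = 0.30612825 / 13.6057 = 0.022500000

Since 1/n_i² must be positive, we need 1/n_f² > 0.022500000, i.e. n_f ≤ 6. For each allowed n_f, solve n_i = (1/n_f² − 0.022500000)^(−1/2) and check whether it is a whole number:
  n_f = 1: 1/n_i² = 1.000000000 − 0.022500000 = 0.977500000 → n_i = 1.011  (not an integer) ✗
  n_f = 2: 1/n_i² = 0.250000000 − 0.022500000 = 0.227500000 → n_i = 2.097  (not an integer) ✗
  n_f = 3: 1/n_i² = 0.111111111 − 0.022500000 = 0.088611111 → n_i = 3.359  (not an integer) ✗
  n_f = 4: 1/n_i² = 0.062500000 − 0.022500000 = 0.040000000 → n_i = 5.000  → integer, n_i = 5 ✓
  n_f = 5: 1/n_i² = 0.040000000 − 0.022500000 = 0.017500000 → n_i = 7.559  (not an integer) ✗
  n_f = 6: 1/n_i² = 0.027777778 − 0.022500000 = 0.005277778 → n_i = 13.765  (not an integer) ✗

Only n_f = 4 gives an integer upper level, n_i = 5.

The transition is from n = 5 to n = 4 (emission).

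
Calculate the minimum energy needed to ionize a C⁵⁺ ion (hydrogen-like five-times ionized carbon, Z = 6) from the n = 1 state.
489.80520 eV

The ionization energy is the energy needed to remove the electron completely (n → ∞).

For a hydrogen-like ion with Z = 6, E_n = -13.6057 Z² / n² eV.

At n = 1: E_1 = -13.6057 × 6² / 1² = -489.80520000 eV
At n = ∞: E_∞ = 0 eV

Ionization energy = E_∞ - E_1 = 0 - (-489.80520000) = 489.80520000 eV
Ionization energy ≈ 489.80520 eV

This is also called the binding energy of the electron in state n = 1.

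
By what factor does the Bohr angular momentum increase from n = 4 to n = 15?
3.75

In the Bohr model, L_n = nℏ, so the ratio is purely the ratio of quantum numbers:

L_15/L_4 = 15ℏ / 4ℏ = 15/4 = 3.75

The angular momentum scales linearly with n.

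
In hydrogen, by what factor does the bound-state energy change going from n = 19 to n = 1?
361.0000

Using E_n = -13.6057 Z² / n² eV with Z = 1:

E_1 = -13.6057 / 1² = -13.6057 / 1 = -13.6057000000 eV
E_19 = -13.6057 / 19² = -13.6057 / 361 = -0.0376889197 eV

The ratio is:
E_1/E_19 = (-13.6057000000) / (-0.0376889197)
E_1/E_19 = (-13.6057/1) / (-13.6057/361)
E_1/E_19 = 361/1
E_1/E_19 = 361.0000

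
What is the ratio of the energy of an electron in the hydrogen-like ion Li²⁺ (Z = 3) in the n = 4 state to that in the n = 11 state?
7.5625

Using E_n = -13.6057 Z² / n² eV with Z = 3:

E_4 = -13.6057 × 3² / 4² = -122.4513 / 16 = -7.653206250 eV
E_11 = -13.6057 × 3² / 11² = -122.4513 / 121 = -1.011994215 eV

The ratio is:
E_4/E_11 = (-7.653206250) / (-1.011994215)
E_4/E_11 = (-122.4513/16) / (-122.4513/121)
E_4/E_11 = 121/16
E_4/E_11 = 7.5625
(Note: the Z² factors cancel in the ratio.)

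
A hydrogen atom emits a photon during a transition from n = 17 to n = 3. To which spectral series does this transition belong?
Paschen series

The spectral series in hydrogen are named based on the final (lower) energy level:
- Lyman series: n_final = 1 (ultraviolet)
- Balmer series: n_final = 2 (visible/near-UV)
- Paschen series: n_final = 3 (infrared)
- Brackett series: n_final = 4 (infrared)
- Pfund series: n_final = 5 (far infrared)

Since this transition ends at n = 3, it belongs to the Paschen series.

For reference, this 17 → 3 line has photon energy
ΔE = 13.6057 eV × (1/3² - 1/17²) = 1.464665898 eV,
corresponding to wavelength λ = hc/ΔE = 1239.84 eV·nm / 1.464665898 eV = 846.50022 nm in the infrared region.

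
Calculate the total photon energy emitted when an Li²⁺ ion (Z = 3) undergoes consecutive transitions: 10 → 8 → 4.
6.42869 eV

The energy levels of Li²⁺ are E_n = -13.6057 × 3² / n² eV.

First transition (10 → 8):
ΔE₁ = |E_8 - E_10|
ΔE₁ = |-1.91330156250 - (-1.22451300000)| = 0.68878856 eV

Second transition (8 → 4):
ΔE₂ = |E_4 - E_8|
ΔE₂ = |-7.65320625000 - (-1.91330156250)| = 5.73990469 eV

Total energy released:
E_total = ΔE₁ + ΔE₂ = 0.68878856 + 5.73990469 = 6.42869 eV

Note: This equals the direct transition 10 → 4: 6.42869 eV ✓
Energy is conserved regardless of the path taken.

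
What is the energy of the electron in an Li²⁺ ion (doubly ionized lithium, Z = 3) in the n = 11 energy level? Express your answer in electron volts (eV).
-1.01 eV

The energy levels of a hydrogen-like atom are given by:
E_n = -13.6057 Z² / n² eV  (with Z = 3 for Li²⁺)

For n = 11:
E_11 = -13.6057 × 3² / 11²
E_11 = -13.6057 × 9 / 121
E_11 = -1.01 eV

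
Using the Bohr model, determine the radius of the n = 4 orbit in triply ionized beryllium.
0.2117 nm (or 2.1167 Å)

The Bohr radius formula is:
r_n = n² a₀ / Z

where a₀ = 0.0529177 nm is the Bohr radius.

For Be³⁺ (Z = 4) at n = 4:
r_4 = 4² × 0.0529177 nm / 4
r_4 = 16 × 0.0529177 nm / 4
r_4 = 0.84668 nm / 4
r_4 = 0.2117 nm

The electron orbits at approximately 0.2117 nm from the nucleus.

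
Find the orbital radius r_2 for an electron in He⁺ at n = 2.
0.10584 nm (or 1.05836 Å)

The Bohr radius formula is:
r_n = n² a₀ / Z

where a₀ = 0.05291772 nm is the Bohr radius.

For He⁺ (Z = 2) at n = 2:
r_2 = 2² × 0.05291772 nm / 2
r_2 = 4 × 0.05291772 nm / 2
r_2 = 0.211671 nm / 2
r_2 = 0.10584 nm

The electron orbits at approximately 0.10584 nm from the nucleus.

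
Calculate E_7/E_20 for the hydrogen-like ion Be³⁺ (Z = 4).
8.16

Using E_n = -13.6057 Z² / n² eV with Z = 4:

E_7 = -13.6057 × 4² / 7² = -217.6912 / 49 = -4.44267755 eV
E_20 = -13.6057 × 4² / 20² = -217.6912 / 400 = -0.54422800 eV

The ratio is:
E_7/E_20 = (-4.44267755) / (-0.54422800)
E_7/E_20 = (-217.6912/49) / (-217.6912/400)
E_7/E_20 = 400/49
E_7/E_20 = 8.16
(Note: the Z² factors cancel in the ratio.)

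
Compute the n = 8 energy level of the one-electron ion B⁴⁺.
-5.31 eV

For hydrogen-like ions, the energy levels scale with Z²:
E_n = -13.6057 Z² / n² eV

For B⁴⁺ (Z = 5) at n = 8:
E_8 = -13.6057 × 5² / 8²
E_8 = -13.6057 × 25 / 64
E_8 = -340.1425 / 64
E_8 = -5.31 eV

The energy is 25 times more negative than hydrogen at the same n due to the stronger nuclear charge.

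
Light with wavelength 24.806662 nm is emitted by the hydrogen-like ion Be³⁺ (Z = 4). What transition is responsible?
n = 7 → n = 2

First, find the photon energy from the wavelength (hc = 1239.84 eV·nm):
E = hc/λ = 1239.84 eV·nm / 24.806662 nm = 49.980122 eV

The energy levels of Be³⁺ satisfy E_n = -13.6057 × 4² / n² eV, so an emission n_i → n_f releases
ΔE = 13.6057 × 4² × (1/n_f² − 1/n_i²) eV.

Setting ΔE equal to the photon energy:
1/n_f² − 1/n_i² = 49.980122 / (13.6057 × 4²) = 0.22959183

Since 1/n_i² must be positive, we need 1/n_f² > 0.22959183, i.e. n_f ≤ 2. For each allowed n_f, solve n_i = (1/n_f² − 0.22959183)^(−1/2) and check whether it is a whole number:
  n_f = 1: 1/n_i² = 1.00000000 − 0.22959183 = 0.77040817 → n_i = 1.139  (not an integer) ✗
  n_f = 2: 1/n_i² = 0.25000000 − 0.22959183 = 0.02040817 → n_i = 7.000  → integer, n_i = 7 ✓

Only n_f = 2 gives an integer upper level, n_i = 7.

The transition is from n = 7 to n = 2 (emission).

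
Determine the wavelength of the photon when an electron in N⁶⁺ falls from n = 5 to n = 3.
26.1524 nm

First, find the transition energy using E_n = -13.6057 Z² / n² eV:
E_5 = -13.6057 × 7² / 5² = -26.667172 eV
E_3 = -13.6057 × 7² / 3² = -74.075478 eV

Photon energy: |ΔE| = |E_3 - E_5| = 47.408306 eV

Convert to wavelength using E = hc/λ with hc = 1239.84 eV·nm:
λ = hc/E = 1239.84 eV·nm / 47.408306 eV
λ = 26.1524 nm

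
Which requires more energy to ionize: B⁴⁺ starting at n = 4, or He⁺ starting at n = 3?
B⁴⁺ at n = 4 (E = -21.258906 eV)

Using E_n = -13.6057 Z² / n² eV:

B⁴⁺ (Z = 5) at n = 4:
E = -13.6057 × 5² / 4² = -13.6057 × 25 / 16 = -21.258906250 eV

He⁺ (Z = 2) at n = 3:
E = -13.6057 × 2² / 3² = -13.6057 × 4 / 9 = -6.046977778 eV

Since -21.258906250 eV < -6.046977778 eV,
B⁴⁺ at n = 4 is more tightly bound (requires more energy to ionize).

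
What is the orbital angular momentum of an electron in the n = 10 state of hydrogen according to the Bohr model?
1.0546e-33 J·s (or 10ℏ)

In the Bohr model, angular momentum is quantized:
L = nℏ

where ℏ = h/(2π) = 1.054572e-34 J·s

For n = 10:
L = 10 × 1.054572e-34 J·s
L = 1.0546e-33 J·s

This can also be written as L = 10ℏ.
The angular momentum is an integer multiple of the reduced Planck constant.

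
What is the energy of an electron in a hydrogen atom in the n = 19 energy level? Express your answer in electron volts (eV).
-0.038 eV

The energy levels of a hydrogen-like atom are given by:
E_n = -13.6057 eV / n²

For n = 19:
E_19 = -13.6057 eV / 19²
E_19 = -13.6057 eV / 361
E_19 = -0.038 eV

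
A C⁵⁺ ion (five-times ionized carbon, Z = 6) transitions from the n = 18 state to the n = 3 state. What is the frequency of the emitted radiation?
1.27938e+16 Hz

First, find the transition energy:
E_18 = -13.6057 × 6² / 18² = -1.5117444 eV
E_3 = -13.6057 × 6² / 3² = -54.4228000 eV
|ΔE| = |E_3 - E_18| = 52.9110556 eV

Convert to Joules: E = 52.9110556 eV × (1.602177 × 10⁻¹⁹ J/eV) = 8.4772876e-18 J

Using E = hf:
f = E/h = 8.4772876e-18 J / (6.62607 × 10⁻³⁴ J·s)
f = 1.27938e+16 Hz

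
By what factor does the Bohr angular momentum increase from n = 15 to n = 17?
1.13

In the Bohr model, L_n = nℏ, so the ratio is purely the ratio of quantum numbers:

L_17/L_15 = 17ℏ / 15ℏ = 17/15 = 1.13

The angular momentum scales linearly with n.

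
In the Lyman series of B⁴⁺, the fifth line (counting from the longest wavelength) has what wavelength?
3.7492 nm

The lines of a series are numbered from the longest wavelength (smallest ΔE) outward; the fifth line is the transition from n = n_f + 5 to n_f.
The Lyman series has all transitions ending at n_f = 1.

For B⁴⁺ (Z = 5), the fifth line (ε-line) is the jump from n = 6 to n = 1:
E_6 = -13.6057 × 5² / 6² = -9.448403 eV
E_1 = -13.6057 × 5² / 1² = -340.142500 eV
ΔE = E_6 - E_1 = 330.694097 eV

λ = hc/E = 1239.84 eV·nm / 330.694097 eV
λ = 3.7492 nm

This is the ε-line of the Lyman series in B⁴⁺.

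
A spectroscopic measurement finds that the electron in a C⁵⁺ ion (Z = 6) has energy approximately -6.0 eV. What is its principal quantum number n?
n = 9

The exact energy levels follow E_n = -13.6057 Z² / n² eV with Z = 6.

The measured value (-6.0 eV) is reported to only 2 significant figures, so we must test candidate n values and see which one matches to that precision.

Candidate energies:
  n = 7:  E = -13.6057 × 6² / 7² = -9.996024 eV
  n = 8:  E = -13.6057 × 6² / 8² = -7.653206 eV
  n = 9:  E = -13.6057 × 6² / 9² = -6.046978 eV  ← matches
  n = 10:  E = -13.6057 × 6² / 10² = -4.898052 eV
  n = 11:  E = -13.6057 × 6² / 11² = -4.047977 eV

Checking against the measurement of -6.0 eV (2 sig figs), only n = 9 agrees:
E_9 = -6.046978 eV, which rounds to -6.0 eV ✓

Therefore n = 9.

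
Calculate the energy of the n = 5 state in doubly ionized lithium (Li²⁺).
-4.898 eV

For hydrogen-like ions, the energy levels scale with Z²:
E_n = -13.6057 Z² / n² eV

For Li²⁺ (Z = 3) at n = 5:
E_5 = -13.6057 × 3² / 5²
E_5 = -13.6057 × 9 / 25
E_5 = -122.4513 / 25
E_5 = -4.898 eV

The energy is 9 times more negative than hydrogen at the same n due to the stronger nuclear charge.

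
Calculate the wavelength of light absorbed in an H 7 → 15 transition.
5708.3512 nm

First, find the transition energy using E_n = -13.6057 / n² eV:
E_7 = -13.6057 / 7² = -0.2776673469 eV
E_15 = -13.6057 / 15² = -0.0604697778 eV

Photon energy: |ΔE| = |E_15 - E_7| = 0.2171975691 eV

Convert to wavelength using E = hc/λ with hc = 1239.84 eV·nm:
λ = hc/E = 1239.84 eV·nm / 0.2171975691 eV
λ = 5708.3512 nm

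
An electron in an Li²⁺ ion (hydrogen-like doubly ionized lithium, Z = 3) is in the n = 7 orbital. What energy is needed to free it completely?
2.499006 eV

The ionization energy is the energy needed to remove the electron completely (n → ∞).

For a hydrogen-like ion with Z = 3, E_n = -13.6057 Z² / n² eV.

At n = 7: E_7 = -13.6057 × 3² / 7² = -2.499006122 eV
At n = ∞: E_∞ = 0 eV

Ionization energy = E_∞ - E_7 = 0 - (-2.499006122) = 2.499006122 eV
Ionization energy ≈ 2.499006 eV

This is also called the binding energy of the electron in state n = 7.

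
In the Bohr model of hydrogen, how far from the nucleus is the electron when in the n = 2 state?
0.2117 nm (or 2.1167 Å)

The Bohr radius formula is:
r_n = n² a₀ / Z

where a₀ = 0.0529177 nm is the Bohr radius.

For H (Z = 1) at n = 2:
r_2 = 2² × 0.0529177 nm / 1
r_2 = 4 × 0.0529177 nm / 1
r_2 = 0.21167 nm / 1
r_2 = 0.2117 nm

The electron orbits at approximately 0.2117 nm from the nucleus.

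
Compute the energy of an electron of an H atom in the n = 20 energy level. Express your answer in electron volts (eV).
-0.034014 eV

The energy levels of a hydrogen-like atom are given by:
E_n = -13.6057 eV / n²

For n = 20:
E_20 = -13.6057 eV / 20²
E_20 = -13.6057 eV / 400
E_20 = -0.034014 eV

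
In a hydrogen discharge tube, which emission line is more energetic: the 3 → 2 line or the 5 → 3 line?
3 → 2

Calculate the energy for each transition:

Transition 3 → 2:
ΔE₁ = |E_2 - E_3| = |-13.6057/2² - (-13.6057/3²)|
ΔE₁ = |-3.40142500 - (-1.51174444)| = 1.88968 eV

Transition 5 → 3:
ΔE₂ = |E_3 - E_5| = |-13.6057/3² - (-13.6057/5²)|
ΔE₂ = |-1.51174444 - (-0.54422800)| = 0.96752 eV

Since 1.88968 eV > 0.96752 eV, the transition 3 → 2 emits the more energetic photon.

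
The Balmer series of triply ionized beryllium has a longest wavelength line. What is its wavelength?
41.006931 nm

The longest wavelength corresponds to the smallest energy transition in the series.
The Balmer series has all transitions ending at n_f = 2.

For Be³⁺ (Z = 4), the first line (α-line) is the jump from n = 3 to n = 2:
E_3 = -13.6057 × 4² / 3² = -24.18791111 eV
E_2 = -13.6057 × 4² / 2² = -54.42280000 eV
ΔE = E_3 - E_2 = 30.23488889 eV

λ = hc/E = 1239.84 eV·nm / 30.23488889 eV
λ = 41.006931 nm

This is the α-line of the Balmer series in Be³⁺.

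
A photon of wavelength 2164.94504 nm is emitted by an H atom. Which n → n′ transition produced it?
n = 7 → n = 4

First, find the photon energy from the wavelength (hc = 1239.84 eV·nm):
E = hc/λ = 1239.84 eV·nm / 2164.94504 nm = 0.57268890 eV

The energy levels of hydrogen satisfy E_n = -13.6057 / n² eV, so an emission n_i → n_f releases
ΔE = 13.6057 × (1/n_f² − 1/n_i²) eV.

Setting ΔE equal to the photon energy:
1/n_f² − 1/n_i² = 0.57268890 / 13.6057 = 0.042091837

Since 1/n_i² must be positive, we need 1/n_f² > 0.042091837, i.e. n_f ≤ 4. For each allowed n_f, solve n_i = (1/n_f² − 0.042091837)^(−1/2) and check whether it is a whole number:
  n_f = 1: 1/n_i² = 1.000000000 − 0.042091837 = 0.957908163 → n_i = 1.022  (not an integer) ✗
  n_f = 2: 1/n_i² = 0.250000000 − 0.042091837 = 0.207908163 → n_i = 2.193  (not an integer) ✗
  n_f = 3: 1/n_i² = 0.111111111 − 0.042091837 = 0.069019274 → n_i = 3.806  (not an integer) ✗
  n_f = 4: 1/n_i² = 0.062500000 − 0.042091837 = 0.020408163 → n_i = 7.000  → integer, n_i = 7 ✓

Only n_f = 4 gives an integer upper level, n_i = 7.

The transition is from n = 7 to n = 4 (emission).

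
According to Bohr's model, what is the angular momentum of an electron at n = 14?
1.48e-33 J·s (or 14ℏ)

In the Bohr model, angular momentum is quantized:
L = nℏ

where ℏ = h/(2π) = 1.0546e-34 J·s

For n = 14:
L = 14 × 1.0546e-34 J·s
L = 1.48e-33 J·s

This can also be written as L = 14ℏ.
The angular momentum is an integer multiple of the reduced Planck constant.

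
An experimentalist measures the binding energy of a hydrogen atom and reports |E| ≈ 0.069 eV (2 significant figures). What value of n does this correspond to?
n = 14

The exact energy levels follow E_n = -13.6057 eV / n².

The measured value (-0.069 eV) is reported to only 2 significant figures, so we must test candidate n values and see which one matches to that precision.

Candidate energies:
  n = 12:  E = -13.6057/12² = -0.09448 eV
  n = 13:  E = -13.6057/13² = -0.08051 eV
  n = 14:  E = -13.6057/14² = -0.06942 eV  ← matches
  n = 15:  E = -13.6057/15² = -0.06047 eV
  n = 16:  E = -13.6057/16² = -0.05315 eV

Checking against the measurement of -0.069 eV (2 sig figs), only n = 14 agrees:
E_14 = -0.06942 eV, which rounds to -0.069 eV ✓

Therefore n = 14.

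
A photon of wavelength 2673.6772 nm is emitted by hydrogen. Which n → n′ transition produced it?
n = 13 → n = 5

First, find the photon energy from the wavelength (hc = 1239.84 eV·nm):
E = hc/λ = 1239.84 eV·nm / 2673.6772 nm = 0.46372090 eV

The energy levels of hydrogen satisfy E_n = -13.6057 / n² eV, so an emission n_i → n_f releases
ΔE = 13.6057 × (1/n_f² − 1/n_i²) eV.

Setting ΔE equal to the photon energy:
1/n_f² − 1/n_i² = 0.46372090 / 13.6057 = 0.034082840

Since 1/n_i² must be positive, we need 1/n_f² > 0.034082840, i.e. n_f ≤ 5. For each allowed n_f, solve n_i = (1/n_f² − 0.034082840)^(−1/2) and check whether it is a whole number:
  n_f = 1: 1/n_i² = 1.000000000 − 0.034082840 = 0.965917160 → n_i = 1.017  (not an integer) ✗
  n_f = 2: 1/n_i² = 0.250000000 − 0.034082840 = 0.215917160 → n_i = 2.152  (not an integer) ✗
  n_f = 3: 1/n_i² = 0.111111111 − 0.034082840 = 0.077028271 → n_i = 3.603  (not an integer) ✗
  n_f = 4: 1/n_i² = 0.062500000 − 0.034082840 = 0.028417160 → n_i = 5.932  (not an integer) ✗
  n_f = 5: 1/n_i² = 0.040000000 − 0.034082840 = 0.005917160 → n_i = 13.000  → integer, n_i = 13 ✓

Only n_f = 5 gives an integer upper level, n_i = 13.

The transition is from n = 13 to n = 5 (emission).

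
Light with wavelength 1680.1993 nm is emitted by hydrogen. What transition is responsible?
n = 11 → n = 4

First, find the photon energy from the wavelength (hc = 1239.84 eV·nm):
E = hc/λ = 1239.84 eV·nm / 1680.1993 nm = 0.73791246 eV

The energy levels of hydrogen satisfy E_n = -13.6057 / n² eV, so an emission n_i → n_f releases
ΔE = 13.6057 × (1/n_f² − 1/n_i²) eV.

Setting ΔE equal to the photon energy:
1/n_f² − 1/n_i² = 0.73791246 / 13.6057 = 0.054235538

Since 1/n_i² must be positive, we need 1/n_f² > 0.054235538, i.e. n_f ≤ 4. For each allowed n_f, solve n_i = (1/n_f² − 0.054235538)^(−1/2) and check whether it is a whole number:
  n_f = 1: 1/n_i² = 1.000000000 − 0.054235538 = 0.945764462 → n_i = 1.028  (not an integer) ✗
  n_f = 2: 1/n_i² = 0.250000000 − 0.054235538 = 0.195764462 → n_i = 2.260  (not an integer) ✗
  n_f = 3: 1/n_i² = 0.111111111 − 0.054235538 = 0.056875573 → n_i = 4.193  (not an integer) ✗
  n_f = 4: 1/n_i² = 0.062500000 − 0.054235538 = 0.008264462 → n_i = 11.000  → integer, n_i = 11 ✓

Only n_f = 4 gives an integer upper level, n_i = 11.

The transition is from n = 11 to n = 4 (emission).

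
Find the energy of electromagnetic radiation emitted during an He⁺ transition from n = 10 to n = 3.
5.50275 eV

The energy levels are E_n = -13.6057 Z² eV / n².

Energy at n = 10: E_10 = -13.6057 × 2² / 10² = -0.54422800 eV
Energy at n = 3: E_3 = -13.6057 × 2² / 3² = -6.04697778 eV

For emission (electron falling to lower state), the photon energy is:
E_photon = E_10 - E_3 = |-0.54422800 - (-6.04697778)|
E_photon = 5.50275 eV

This energy is carried away by the emitted photon.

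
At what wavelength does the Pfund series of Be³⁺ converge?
142.385 nm

The series limit corresponds to the transition from n = ∞ to n = 5.
This is the highest energy (shortest wavelength) transition in the Pfund series.

E_∞ = 0 eV
E_5 = -13.6057 × 4² / 5² = -8.7076480 eV

Energy at series limit:
ΔE = E_∞ - E_5 = 0 - (-8.7076480) = 8.7076480 eV
λ = hc/E = 1239.84 eV·nm / 8.7076480 eV = 142.385 nm

This energy equals the ionization energy from the n = 5 state of Be³⁺.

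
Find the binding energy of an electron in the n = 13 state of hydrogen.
0.081 eV

The ionization energy is the energy needed to remove the electron completely (n → ∞).

For hydrogen, E_n = -13.6057 eV / n².

At n = 13: E_13 = -13.6057 / 13² = -0.080507 eV
At n = ∞: E_∞ = 0 eV

Ionization energy = E_∞ - E_13 = 0 - (-0.080507) = 0.080507 eV
Ionization energy ≈ 0.081 eV

This is also called the binding energy of the electron in state n = 13.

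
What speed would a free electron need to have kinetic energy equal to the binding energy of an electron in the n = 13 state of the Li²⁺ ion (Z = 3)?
5.04852e+05 m/s (or 0.16840% of c)

The binding energy at n = 13 for Li²⁺ is:
E_13 = -13.6057 × 3²/13² = -0.724563905 eV
|E_13| = 0.724563905 eV

Convert to Joules:
KE = 0.724563905 eV × (1.602177 × 10⁻¹⁹ J/eV) = 1.1608796e-19 J

Using KE = ½mv²:
v = √(2·KE/m_e)
v = √(2 × 1.1608796e-19 J / 9.10938 × 10⁻³¹ kg)
v = 5.04852e+05 m/s

This is approximately 0.16840% the speed of light.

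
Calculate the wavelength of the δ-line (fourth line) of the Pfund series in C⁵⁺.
91.53 nm

The lines of a series are numbered from the longest wavelength (smallest ΔE) outward; the fourth line is the transition from n = n_f + 4 to n_f.
The Pfund series has all transitions ending at n_f = 5.

For C⁵⁺ (Z = 6), the fourth line (δ-line) is the jump from n = 9 to n = 5:
E_9 = -13.6057 × 6² / 9² = -6.0470 eV
E_5 = -13.6057 × 6² / 5² = -19.5922 eV
ΔE = E_9 - E_5 = 13.5452 eV

λ = hc/E = 1239.84 eV·nm / 13.5452 eV
λ = 91.53 nm

This is the δ-line of the Pfund series in C⁵⁺.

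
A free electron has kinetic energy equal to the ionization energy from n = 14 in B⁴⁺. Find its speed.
7.813e+05 m/s (or 0.260620% of c)

The binding energy at n = 14 for B⁴⁺ is:
E_14 = -13.6057 × 5²/14² = -1.73542092 eV
|E_14| = 1.73542092 eV

Convert to Joules:
KE = 1.73542092 eV × (1.602177 × 10⁻¹⁹ J/eV) = 2.78045e-19 J

Using KE = ½mv²:
v = √(2·KE/m_e)
v = √(2 × 2.78045e-19 J / 9.10938 × 10⁻³¹ kg)
v = 7.813e+05 m/s

This is approximately 0.260620% the speed of light.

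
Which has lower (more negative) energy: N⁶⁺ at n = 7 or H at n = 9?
N⁶⁺ at n = 7 (E = -13.60570 eV)

Using E_n = -13.6057 Z² / n² eV:

N⁶⁺ (Z = 7) at n = 7:
E = -13.6057 × 7² / 7² = -13.6057 × 49 / 49 = -13.60570000 eV

H (Z = 1) at n = 9:
E = -13.6057 × 1² / 9² = -13.6057 × 1 / 81 = -0.16797160 eV

Since -13.60570000 eV < -0.16797160 eV,
N⁶⁺ at n = 7 is more tightly bound (requires more energy to ionize).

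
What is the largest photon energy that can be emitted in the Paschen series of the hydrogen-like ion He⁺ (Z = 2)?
6.0470 eV

The series limit corresponds to the transition from n = ∞ to n = 3.
This is the highest energy (shortest wavelength) transition in the Paschen series.

E_∞ = 0 eV
E_3 = -13.6057 × 2² / 3² = -6.0470 eV

Energy at series limit:
ΔE = E_∞ - E_3 = 0 - (-6.0470) = 6.0470 eV

This energy equals the ionization energy from the n = 3 state of He⁺.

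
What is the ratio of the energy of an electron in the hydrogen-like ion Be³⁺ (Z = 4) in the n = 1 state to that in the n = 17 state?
289.00000

Using E_n = -13.6057 Z² / n² eV with Z = 4:

E_1 = -13.6057 × 4² / 1² = -217.6912 / 1 = -217.69120000000 eV
E_17 = -13.6057 × 4² / 17² = -217.6912 / 289 = -0.75325674740 eV

The ratio is:
E_1/E_17 = (-217.69120000000) / (-0.75325674740)
E_1/E_17 = (-217.6912/1) / (-217.6912/289)
E_1/E_17 = 289/1
E_1/E_17 = 289.00000
(Note: the Z² factors cancel in the ratio.)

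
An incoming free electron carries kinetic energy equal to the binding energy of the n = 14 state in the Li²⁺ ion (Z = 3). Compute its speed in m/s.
4.68791e+05 m/s (or 0.1564% of c)

The binding energy at n = 14 for Li²⁺ is:
E_14 = -13.6057 × 3²/14² = -0.624751531 eV
|E_14| = 0.624751531 eV

Convert to Joules:
KE = 0.624751531 eV × (1.602177 × 10⁻¹⁹ J/eV) = 1.0009625e-19 J

Using KE = ½mv²:
v = √(2·KE/m_e)
v = √(2 × 1.0009625e-19 J / 9.10938 × 10⁻³¹ kg)
v = 4.68791e+05 m/s

This is approximately 0.1564% the speed of light.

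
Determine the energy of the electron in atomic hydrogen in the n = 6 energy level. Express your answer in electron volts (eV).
-0.37794 eV

The energy levels of a hydrogen-like atom are given by:
E_n = -13.6057 eV / n²

For n = 6:
E_6 = -13.6057 eV / 6²
E_6 = -13.6057 eV / 36
E_6 = -0.37794 eV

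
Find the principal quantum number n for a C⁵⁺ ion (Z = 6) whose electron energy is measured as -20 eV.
n = 5

The exact energy levels follow E_n = -13.6057 Z² / n² eV with Z = 6.

The measured value (-20 eV) is reported to only 2 significant figures, so we must test candidate n values and see which one matches to that precision.

Candidate energies:
  n = 3:  E = -13.6057 × 6² / 3² = -54.422800 eV
  n = 4:  E = -13.6057 × 6² / 4² = -30.612825 eV
  n = 5:  E = -13.6057 × 6² / 5² = -19.592208 eV  ← matches
  n = 6:  E = -13.6057 × 6² / 6² = -13.605700 eV
  n = 7:  E = -13.6057 × 6² / 7² = -9.996024 eV

Checking against the measurement of -20 eV (2 sig figs), only n = 5 agrees:
E_5 = -19.592208 eV, which rounds to -20 eV ✓

Therefore n = 5.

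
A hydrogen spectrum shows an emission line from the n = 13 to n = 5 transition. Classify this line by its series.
Pfund series

The spectral series in hydrogen are named based on the final (lower) energy level:
- Lyman series: n_final = 1 (ultraviolet)
- Balmer series: n_final = 2 (visible/near-UV)
- Paschen series: n_final = 3 (infrared)
- Brackett series: n_final = 4 (infrared)
- Pfund series: n_final = 5 (far infrared)

Since this transition ends at n = 5, it belongs to the Pfund series.

For reference, this 13 → 5 line has photon energy
ΔE = 13.6057 eV × (1/5² - 1/13²) = 0.4637208994 eV,
corresponding to wavelength λ = hc/ΔE = 1239.84 eV·nm / 0.4637208994 eV = 2673.6772 nm in the far infrared region.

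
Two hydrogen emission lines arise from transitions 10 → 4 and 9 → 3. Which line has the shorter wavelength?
9 → 3

Calculate the energy for each transition:

Transition 10 → 4:
ΔE₁ = |E_4 - E_10| = |-13.6057/4² - (-13.6057/10²)|
ΔE₁ = |-0.85035625000 - (-0.13605700000)| = 0.71429925 eV

Transition 9 → 3:
ΔE₂ = |E_3 - E_9| = |-13.6057/3² - (-13.6057/9²)|
ΔE₂ = |-1.51174444444 - (-0.16797160494)| = 1.34377284 eV

Since 1.34377284 eV > 0.71429925 eV, the transition 9 → 3 emits the more energetic photon.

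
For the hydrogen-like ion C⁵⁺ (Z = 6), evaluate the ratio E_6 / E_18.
9.000

Using E_n = -13.6057 Z² / n² eV with Z = 6:

E_6 = -13.6057 × 6² / 6² = -489.8052 / 36 = -13.605700000 eV
E_18 = -13.6057 × 6² / 18² = -489.8052 / 324 = -1.511744444 eV

The ratio is:
E_6/E_18 = (-13.605700000) / (-1.511744444)
E_6/E_18 = (-489.8052/36) / (-489.8052/324)
E_6/E_18 = 324/36
E_6/E_18 = 9.000
(Note: the Z² factors cancel in the ratio.)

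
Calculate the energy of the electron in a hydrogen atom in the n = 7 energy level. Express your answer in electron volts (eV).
-0.278 eV

The energy levels of a hydrogen-like atom are given by:
E_n = -13.6057 eV / n²

For n = 7:
E_7 = -13.6057 eV / 7²
E_7 = -13.6057 eV / 49
E_7 = -0.278 eV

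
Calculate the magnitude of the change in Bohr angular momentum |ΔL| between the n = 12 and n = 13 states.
1.05457e-34 J·s (or 1ℏ)

In the Bohr model, L_n = nℏ where ℏ = 1.0545718e-34 J·s.

L_13 = 13ℏ = 1.3709433e-33 J·s
L_12 = 12ℏ = 1.2654862e-33 J·s

ΔL = L_13 - L_12 = (13 - 12)ℏ = 1ℏ
ΔL = 1 × 1.0545718e-34 J·s = 1.05457e-34 J·s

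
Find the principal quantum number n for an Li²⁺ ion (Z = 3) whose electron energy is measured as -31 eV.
n = 2

The exact energy levels follow E_n = -13.6057 Z² / n² eV with Z = 3.

The measured value (-31 eV) is reported to only 2 significant figures, so we must test candidate n values and see which one matches to that precision.

Candidate energies:
  n = 1:  E = -13.6057 × 3² / 1² = -122.451300 eV
  n = 2:  E = -13.6057 × 3² / 2² = -30.612825 eV  ← matches
  n = 3:  E = -13.6057 × 3² / 3² = -13.605700 eV
  n = 4:  E = -13.6057 × 3² / 4² = -7.653206 eV

Checking against the measurement of -31 eV (2 sig figs), only n = 2 agrees:
E_2 = -30.612825 eV, which rounds to -31 eV ✓

Therefore n = 2.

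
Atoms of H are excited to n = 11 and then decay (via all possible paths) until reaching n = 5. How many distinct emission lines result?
21

The electron can occupy levels n = 5, 6, ..., 11 during de-excitation — that is m = 11 - 5 + 1 = 7 distinct levels.

The number of distinct spectral lines equals the number of ways to choose 2 of these m levels (each pair gives one possible emission transition):

Number of lines = m(m-1)/2 = 7×6/2 = 21

These correspond to all possible transitions between the 7 levels:
11 → 10, 11 → 9, 11 → 8, 11 → 7, 11 → 6, 11 → 5, 10 → 9, 10 → 8...

Each transition produces a photon with a unique energy (and thus wavelength). This count does not depend on Z.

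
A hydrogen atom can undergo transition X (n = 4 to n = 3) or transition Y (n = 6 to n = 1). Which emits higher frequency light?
6 → 1

Calculate the energy for each transition:

Transition 4 → 3:
ΔE₁ = |E_3 - E_4| = |-13.6057/3² - (-13.6057/4²)|
ΔE₁ = |-1.51174444 - (-0.85035625)| = 0.66139 eV

Transition 6 → 1:
ΔE₂ = |E_1 - E_6| = |-13.6057/1² - (-13.6057/6²)|
ΔE₂ = |-13.60570000 - (-0.37793611)| = 13.22776 eV

Since 13.22776 eV > 0.66139 eV, the transition 6 → 1 emits the more energetic photon.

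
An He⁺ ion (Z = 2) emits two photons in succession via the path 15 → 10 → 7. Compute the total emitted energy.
0.86879 eV

The energy levels of He⁺ are E_n = -13.6057 × 2² / n² eV.

First transition (15 → 10):
ΔE₁ = |E_10 - E_15|
ΔE₁ = |-0.54422800000 - (-0.24187911111)| = 0.30234889 eV

Second transition (10 → 7):
ΔE₂ = |E_7 - E_10|
ΔE₂ = |-1.11066938776 - (-0.54422800000)| = 0.56644139 eV

Total energy released:
E_total = ΔE₁ + ΔE₂ = 0.30234889 + 0.56644139 = 0.86879 eV

Note: This equals the direct transition 15 → 7: 0.86879 eV ✓
Energy is conserved regardless of the path taken.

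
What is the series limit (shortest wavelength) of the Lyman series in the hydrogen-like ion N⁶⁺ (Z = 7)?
1.860 nm

The series limit corresponds to the transition from n = ∞ to n = 1.
This is the highest energy (shortest wavelength) transition in the Lyman series.

E_∞ = 0 eV
E_1 = -13.6057 × 7² / 1² = -666.67930 eV

Energy at series limit:
ΔE = E_∞ - E_1 = 0 - (-666.67930) = 666.67930 eV
λ = hc/E = 1239.84 eV·nm / 666.67930 eV = 1.860 nm

This energy equals the ionization energy from the n = 1 state of N⁶⁺.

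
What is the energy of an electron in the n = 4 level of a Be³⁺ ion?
-13.6057 eV

For hydrogen-like ions, the energy levels scale with Z²:
E_n = -13.6057 Z² / n² eV

For Be³⁺ (Z = 4) at n = 4:
E_4 = -13.6057 × 4² / 4²
E_4 = -13.6057 × 16 / 16
E_4 = -217.6912 / 16
E_4 = -13.6057 eV

The energy is 16 times more negative than hydrogen at the same n due to the stronger nuclear charge.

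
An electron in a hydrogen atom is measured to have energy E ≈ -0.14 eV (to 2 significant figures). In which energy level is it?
n = 10

The exact energy levels follow E_n = -13.6057 eV / n².

The measured value (-0.14 eV) is reported to only 2 significant figures, so we must test candidate n values and see which one matches to that precision.

Candidate energies:
  n = 8:  E = -13.6057/8² = -0.21259 eV
  n = 9:  E = -13.6057/9² = -0.16797 eV
  n = 10:  E = -13.6057/10² = -0.13606 eV  ← matches
  n = 11:  E = -13.6057/11² = -0.11244 eV
  n = 12:  E = -13.6057/12² = -0.09448 eV

Checking against the measurement of -0.14 eV (2 sig figs), only n = 10 agrees:
E_10 = -0.13606 eV, which rounds to -0.14 eV ✓

Therefore n = 10.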